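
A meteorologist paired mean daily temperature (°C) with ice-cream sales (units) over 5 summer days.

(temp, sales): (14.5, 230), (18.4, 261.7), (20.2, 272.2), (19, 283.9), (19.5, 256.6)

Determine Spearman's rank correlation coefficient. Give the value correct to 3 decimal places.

Rank temp: 1, 2, 5, 3, 4
Rank sales: 1, 3, 4, 5, 2
d = rank(temp) − rank(sales): 0, -1, 1, -2, 2; Σd² = 10
ρ = 1 − 6Σd² / [n(n²−1)] = 1 − 6×10 / (5×24) = 1 − 60/120 ≈ 0.500

0.500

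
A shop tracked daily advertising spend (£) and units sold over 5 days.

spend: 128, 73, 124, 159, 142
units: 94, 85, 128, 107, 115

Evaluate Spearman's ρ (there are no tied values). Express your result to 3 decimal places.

0.300

Rank spend: 3, 1, 2, 5, 4
Rank units: 2, 1, 5, 3, 4
d = rank(spend) − rank(units): 1, 0, -3, 2, 0; Σd² = 14
ρ = 1 − 6Σd² / [n(n²−1)] = 1 − 6×14 / (5×24) = 1 − 84/120 ≈ 0.300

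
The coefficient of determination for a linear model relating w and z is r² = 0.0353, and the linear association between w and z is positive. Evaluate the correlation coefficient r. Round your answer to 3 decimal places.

|r| = √0.0353 = 0.188
The association is positive, so r = 0.188.

0.188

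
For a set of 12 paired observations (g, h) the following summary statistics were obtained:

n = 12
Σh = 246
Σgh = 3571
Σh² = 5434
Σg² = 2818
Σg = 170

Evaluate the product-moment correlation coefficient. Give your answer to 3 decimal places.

r = (nΣgh − ΣgΣh) / √[(nΣg² − (Σg)²)(nΣh² − (Σh)²)]
Numerator: 12×3571 − 170×246 = 1032
Denominator: √[(33816 − 28900)(65208 − 60516)] = √[4916 × 4692] = 4802.6942
r = 1032 / 4802.6942 ≈ 0.215

0.215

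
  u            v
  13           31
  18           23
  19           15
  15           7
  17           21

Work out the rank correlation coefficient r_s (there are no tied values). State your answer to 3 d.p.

Rank u: 1, 4, 5, 2, 3
Rank v: 5, 4, 2, 1, 3
d = rank(u) − rank(v): -4, 0, 3, 1, 0; Σd² = 26
ρ = 1 − 6Σd² / [n(n²−1)] = 1 − 6×26 / (5×24) = 1 − 156/120 ≈ -0.300

-0.300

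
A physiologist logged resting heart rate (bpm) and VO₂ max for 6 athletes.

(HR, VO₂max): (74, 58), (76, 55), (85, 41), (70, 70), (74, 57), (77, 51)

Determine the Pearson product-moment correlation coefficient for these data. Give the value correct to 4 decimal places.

-0.9666

n = 6, Σx = 456, Σy = 332, Σx² = 34782, Σy² = 18820, Σxy = 25002
nΣxy − ΣxΣy = 150012 − 151392 = -1380
nΣx² − (Σx)² = 208692 − 207936 = 756; nΣy² − (Σy)² = 112920 − 110224 = 2696
r = -1380 / √(756 × 2696) = -1380 / 1427.6470 ≈ -0.9666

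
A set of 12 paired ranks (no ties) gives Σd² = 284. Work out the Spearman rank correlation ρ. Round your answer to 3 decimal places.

0.007

ρ = 1 − 6Σd² / [n(n²−1)] = 1 − 6×284 / (12×143)
  = 1 − 1704/1716 = 1 − 0.9930 ≈ 0.007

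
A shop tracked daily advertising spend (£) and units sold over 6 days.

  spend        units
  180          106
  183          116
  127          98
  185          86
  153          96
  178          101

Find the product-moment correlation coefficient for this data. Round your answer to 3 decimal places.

0.195

n = 6, Σx = 1006, Σy = 603, Σx² = 171336, Σy² = 61109, Σxy = 101330
nΣxy − ΣxΣy = 607980 − 606618 = 1362
nΣx² − (Σx)² = 1028016 − 1012036 = 15980; nΣy² − (Σy)² = 366654 − 363609 = 3045
r = 1362 / √(15980 × 3045) = 1362 / 6975.6075 ≈ 0.195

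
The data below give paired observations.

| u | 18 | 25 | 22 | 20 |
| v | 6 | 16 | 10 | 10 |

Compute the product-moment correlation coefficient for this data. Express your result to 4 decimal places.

n = 4, Σu = 85, Σv = 42, Σu² = 1833, Σv² = 492, Σuv = 928
nΣuv − ΣuΣv = 3712 − 3570 = 142
nΣu² − (Σu)² = 7332 − 7225 = 107; nΣv² − (Σv)² = 1968 − 1764 = 204
r = 142 / √(107 × 204) = 142 / 147.7430 ≈ 0.9611

0.9611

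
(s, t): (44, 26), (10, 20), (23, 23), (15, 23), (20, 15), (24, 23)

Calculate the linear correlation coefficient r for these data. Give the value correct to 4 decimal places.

0.5586

n = 6, Σs = 136, Σt = 130, Σs² = 3766, Σt² = 2888, Σst = 3070
nΣst − ΣsΣt = 18420 − 17680 = 740
nΣs² − (Σs)² = 22596 − 18496 = 4100; nΣt² − (Σt)² = 17328 − 16900 = 428
r = 740 / √(4100 × 428) = 740 / 1324.6886 ≈ 0.5586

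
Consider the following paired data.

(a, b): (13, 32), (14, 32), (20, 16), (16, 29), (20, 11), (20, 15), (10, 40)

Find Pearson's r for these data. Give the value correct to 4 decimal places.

-0.9759

n = 7, Σa = 113, Σb = 175, Σa² = 1921, Σb² = 5091, Σab = 2568
nΣab − ΣaΣb = 17976 − 19775 = -1799
nΣa² − (Σa)² = 13447 − 12769 = 678; nΣb² − (Σb)² = 35637 − 30625 = 5012
r = -1799 / √(678 × 5012) = -1799 / 1843.4034 ≈ -0.9759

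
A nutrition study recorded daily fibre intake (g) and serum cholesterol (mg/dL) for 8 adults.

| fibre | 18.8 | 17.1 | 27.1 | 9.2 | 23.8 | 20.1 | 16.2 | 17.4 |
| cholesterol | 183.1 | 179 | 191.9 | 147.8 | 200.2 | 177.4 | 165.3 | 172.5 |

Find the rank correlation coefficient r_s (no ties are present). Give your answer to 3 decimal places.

0.857

Rank fibre: 5, 3, 8, 1, 7, 6, 2, 4
Rank cholesterol: 6, 5, 7, 1, 8, 4, 2, 3
d = rank(fibre) − rank(cholesterol): -1, -2, 1, 0, -1, 2, 0, 1; Σd² = 12
ρ = 1 − 6Σd² / [n(n²−1)] = 1 − 6×12 / (8×63) = 1 − 72/504 ≈ 0.857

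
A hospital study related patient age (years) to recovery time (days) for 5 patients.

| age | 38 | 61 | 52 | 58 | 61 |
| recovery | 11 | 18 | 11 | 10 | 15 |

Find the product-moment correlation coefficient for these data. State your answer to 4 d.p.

n = 5, Σx = 270, Σy = 65, Σx² = 14954, Σy² = 891, Σxy = 3583
nΣxy − ΣxΣy = 17915 − 17550 = 365
nΣx² − (Σx)² = 74770 − 72900 = 1870; nΣy² − (Σy)² = 4455 − 4225 = 230
r = 365 / √(1870 × 230) = 365 / 655.8201 ≈ 0.5566

0.5566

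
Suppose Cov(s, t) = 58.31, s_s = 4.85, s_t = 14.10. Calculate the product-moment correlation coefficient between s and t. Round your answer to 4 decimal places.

r = Cov(s,t) / (s_s · s_t) = 58.31 / (4.85 × 14.10)
  = 58.31 / 68.3850 ≈ 0.8527

0.8527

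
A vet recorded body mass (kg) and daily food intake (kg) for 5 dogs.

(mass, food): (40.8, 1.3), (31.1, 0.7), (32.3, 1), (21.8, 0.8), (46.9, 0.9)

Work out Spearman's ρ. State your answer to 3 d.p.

0.600

Rank mass: 4, 2, 3, 1, 5
Rank food: 5, 1, 4, 2, 3
d = rank(mass) − rank(food): -1, 1, -1, -1, 2; Σd² = 8
ρ = 1 − 6Σd² / [n(n²−1)] = 1 − 6×8 / (5×24) = 1 − 48/120 ≈ 0.600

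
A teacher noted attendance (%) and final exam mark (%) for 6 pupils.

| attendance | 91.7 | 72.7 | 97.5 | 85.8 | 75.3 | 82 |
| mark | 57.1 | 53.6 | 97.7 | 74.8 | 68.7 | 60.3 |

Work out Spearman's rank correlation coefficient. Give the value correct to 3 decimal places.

Rank attendance: 5, 1, 6, 4, 2, 3
Rank mark: 2, 1, 6, 5, 4, 3
d = rank(attendance) − rank(mark): 3, 0, 0, -1, -2, 0; Σd² = 14
ρ = 1 − 6Σd² / [n(n²−1)] = 1 − 6×14 / (6×35) = 1 − 84/210 ≈ 0.600

0.600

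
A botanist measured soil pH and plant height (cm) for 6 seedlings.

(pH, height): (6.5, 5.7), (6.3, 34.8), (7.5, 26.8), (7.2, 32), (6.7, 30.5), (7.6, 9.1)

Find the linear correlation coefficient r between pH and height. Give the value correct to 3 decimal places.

n = 6, Σx = 41.8, Σy = 138.9, Σx² = 292.68, Σy² = 3998.83, Σxy = 961.2
nΣxy − ΣxΣy = 5767.2 − 5806.02 = -38.82
nΣx² − (Σx)² = 1756.08 − 1747.24 = 8.84; nΣy² − (Σy)² = 23992.98 − 19293.21 = 4699.77
r = -38.82 / √(8.84 × 4699.77) = -38.82 / 203.8283 ≈ -0.190

-0.190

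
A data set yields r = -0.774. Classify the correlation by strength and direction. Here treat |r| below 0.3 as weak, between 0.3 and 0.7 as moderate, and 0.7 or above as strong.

r = -0.774 < 0 so the relationship is negative.
|r| = 0.774, which falls in the strong range.

strong negative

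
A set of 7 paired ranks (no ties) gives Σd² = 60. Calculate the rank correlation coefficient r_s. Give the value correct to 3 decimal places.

-0.071

ρ = 1 − 6Σd² / [n(n²−1)] = 1 − 6×60 / (7×48)
  = 1 − 360/336 = 1 − 1.0714 ≈ -0.071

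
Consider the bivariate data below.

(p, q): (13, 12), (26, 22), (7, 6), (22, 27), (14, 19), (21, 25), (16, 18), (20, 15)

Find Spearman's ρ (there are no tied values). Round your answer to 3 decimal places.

Rank p: 2, 8, 1, 7, 3, 6, 4, 5
Rank q: 2, 6, 1, 8, 5, 7, 4, 3
d = rank(p) − rank(q): 0, 2, 0, -1, -2, -1, 0, 2; Σd² = 14
ρ = 1 − 6Σd² / [n(n²−1)] = 1 − 6×14 / (8×63) = 1 − 84/504 ≈ 0.833

0.833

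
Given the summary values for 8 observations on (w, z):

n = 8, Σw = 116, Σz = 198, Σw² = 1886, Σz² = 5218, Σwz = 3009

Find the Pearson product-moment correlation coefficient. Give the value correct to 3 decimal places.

0.542

r = (nΣwz − ΣwΣz) / √[(nΣw² − (Σw)²)(nΣz² − (Σz)²)]
Numerator: 8×3009 − 116×198 = 1104
Denominator: √[(15088 − 13456)(41744 − 39204)] = √[1632 × 2540] = 2035.9961
r = 1104 / 2035.9961 ≈ 0.542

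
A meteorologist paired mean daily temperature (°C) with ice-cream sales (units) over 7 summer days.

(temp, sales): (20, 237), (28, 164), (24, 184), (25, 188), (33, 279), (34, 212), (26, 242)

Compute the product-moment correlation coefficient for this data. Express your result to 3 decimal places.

n = 7, Σx = 190, Σy = 1506, Σx² = 5306, Σy² = 333614, Σxy = 41155
nΣxy − ΣxΣy = 288085 − 286140 = 1945
nΣx² − (Σx)² = 37142 − 36100 = 1042; nΣy² − (Σy)² = 2335298 − 2268036 = 67262
r = 1945 / √(1042 × 67262) = 1945 / 8371.7981 ≈ 0.232

0.232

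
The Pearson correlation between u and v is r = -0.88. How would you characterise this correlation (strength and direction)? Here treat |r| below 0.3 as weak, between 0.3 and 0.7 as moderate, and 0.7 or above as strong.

strong negative

r = -0.88 < 0 so the relationship is negative.
|r| = 0.88, which falls in the strong range.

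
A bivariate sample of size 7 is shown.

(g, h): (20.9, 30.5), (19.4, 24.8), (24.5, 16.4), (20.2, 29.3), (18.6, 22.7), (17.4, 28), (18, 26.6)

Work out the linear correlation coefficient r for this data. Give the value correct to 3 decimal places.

-0.585

n = 7, Σg = 139, Σh = 178.3, Σg² = 2794.18, Σh² = 4679.59, Σgh = 3500.45
nΣgh − ΣgΣh = 24503.15 − 24783.7 = -280.55
nΣg² − (Σg)² = 19559.26 − 19321 = 238.26; nΣh² − (Σh)² = 32757.13 − 31790.89 = 966.24
r = -280.55 / √(238.26 × 966.24) = -280.55 / 479.8087 ≈ -0.585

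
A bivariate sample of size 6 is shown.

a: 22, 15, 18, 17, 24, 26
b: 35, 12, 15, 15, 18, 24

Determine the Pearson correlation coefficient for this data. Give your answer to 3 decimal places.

0.608

n = 6, Σa = 122, Σb = 119, Σa² = 2574, Σb² = 2719, Σab = 2531
nΣab − ΣaΣb = 15186 − 14518 = 668
nΣa² − (Σa)² = 15444 − 14884 = 560; nΣb² − (Σb)² = 16314 − 14161 = 2153
r = 668 / √(560 × 2153) = 668 / 1098.0346 ≈ 0.608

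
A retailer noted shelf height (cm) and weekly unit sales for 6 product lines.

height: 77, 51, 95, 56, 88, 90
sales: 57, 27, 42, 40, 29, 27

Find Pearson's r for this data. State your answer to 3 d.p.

n = 6, Σx = 457, Σy = 222, Σx² = 36535, Σy² = 8912, Σxy = 16978
nΣxy − ΣxΣy = 101868 − 101454 = 414
nΣx² − (Σx)² = 219210 − 208849 = 10361; nΣy² − (Σy)² = 53472 − 49284 = 4188
r = 414 / √(10361 × 4188) = 414 / 6587.2504 ≈ 0.063

0.063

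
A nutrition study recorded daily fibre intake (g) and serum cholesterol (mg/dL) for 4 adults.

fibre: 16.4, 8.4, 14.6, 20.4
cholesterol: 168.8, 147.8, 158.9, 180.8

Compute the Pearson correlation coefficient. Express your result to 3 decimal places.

0.979

n = 4, Σx = 59.8, Σy = 656.3, Σx² = 968.84, Σy² = 108276.13, Σxy = 10018.1
nΣxy − ΣxΣy = 40072.4 − 39246.74 = 825.66
nΣx² − (Σx)² = 3875.36 − 3576.04 = 299.32; nΣy² − (Σy)² = 433104.52 − 430729.69 = 2374.83
r = 825.66 / √(299.32 × 2374.83) = 825.66 / 843.1098 ≈ 0.979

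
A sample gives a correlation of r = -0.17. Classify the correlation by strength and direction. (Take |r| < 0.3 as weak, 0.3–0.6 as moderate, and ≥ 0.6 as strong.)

r = -0.17 < 0 so the relationship is negative.
|r| = 0.17, which falls in the weak range.

weak negative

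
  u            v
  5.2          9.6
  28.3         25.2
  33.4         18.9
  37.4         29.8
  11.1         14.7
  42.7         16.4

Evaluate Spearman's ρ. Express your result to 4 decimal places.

Rank u: 1, 3, 4, 5, 2, 6
Rank v: 1, 5, 4, 6, 2, 3
d = rank(u) − rank(v): 0, -2, 0, -1, 0, 3; Σd² = 14
ρ = 1 − 6Σd² / [n(n²−1)] = 1 − 6×14 / (6×35) = 1 − 84/210 ≈ 0.6000

0.6000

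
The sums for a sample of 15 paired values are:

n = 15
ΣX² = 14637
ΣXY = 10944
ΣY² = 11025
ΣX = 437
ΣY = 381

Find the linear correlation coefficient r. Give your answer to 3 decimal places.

r = (nΣXY − ΣXΣY) / √[(nΣX² − (ΣX)²)(nΣY² − (ΣY)²)]
Numerator: 15×10944 − 437×381 = -2337
Denominator: √[(219555 − 190969)(165375 − 145161)] = √[28586 × 20214] = 24038.2488
r = -2337 / 24038.2488 ≈ -0.097

-0.097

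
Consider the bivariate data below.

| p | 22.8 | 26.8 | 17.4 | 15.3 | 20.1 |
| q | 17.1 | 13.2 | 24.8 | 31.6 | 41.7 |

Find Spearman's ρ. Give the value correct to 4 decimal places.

-0.7000

Rank p: 4, 5, 2, 1, 3
Rank q: 2, 1, 3, 4, 5
d = rank(p) − rank(q): 2, 4, -1, -3, -2; Σd² = 34
ρ = 1 − 6Σd² / [n(n²−1)] = 1 − 6×34 / (5×24) = 1 − 204/120 ≈ -0.7000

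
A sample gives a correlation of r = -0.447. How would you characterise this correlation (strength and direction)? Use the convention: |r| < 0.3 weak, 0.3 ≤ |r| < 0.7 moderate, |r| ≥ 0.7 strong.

moderate negative

r = -0.447 < 0 so the relationship is negative.
|r| = 0.447, which falls in the moderate range.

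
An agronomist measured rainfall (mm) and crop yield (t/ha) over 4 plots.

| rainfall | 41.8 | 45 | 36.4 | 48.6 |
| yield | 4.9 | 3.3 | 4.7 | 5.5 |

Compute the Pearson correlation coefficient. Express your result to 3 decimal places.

0.098

n = 4, Σx = 171.8, Σy = 18.4, Σx² = 7459.16, Σy² = 87.24, Σxy = 791.7
nΣxy − ΣxΣy = 3166.8 − 3161.12 = 5.68
nΣx² − (Σx)² = 29836.64 − 29515.24 = 321.4; nΣy² − (Σy)² = 348.96 − 338.56 = 10.4
r = 5.68 / √(321.4 × 10.4) = 5.68 / 57.8149 ≈ 0.098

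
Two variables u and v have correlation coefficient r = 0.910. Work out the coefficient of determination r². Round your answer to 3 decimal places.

0.828

r² = (0.910)² = 0.828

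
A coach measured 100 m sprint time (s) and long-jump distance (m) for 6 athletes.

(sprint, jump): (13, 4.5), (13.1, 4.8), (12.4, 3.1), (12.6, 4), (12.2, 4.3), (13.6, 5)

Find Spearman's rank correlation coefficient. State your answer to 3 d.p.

Rank sprint: 4, 5, 2, 3, 1, 6
Rank jump: 4, 5, 1, 2, 3, 6
d = rank(sprint) − rank(jump): 0, 0, 1, 1, -2, 0; Σd² = 6
ρ = 1 − 6Σd² / [n(n²−1)] = 1 − 6×6 / (6×35) = 1 − 36/210 ≈ 0.829

0.829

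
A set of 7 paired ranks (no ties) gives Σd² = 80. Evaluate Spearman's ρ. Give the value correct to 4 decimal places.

ρ = 1 − 6Σd² / [n(n²−1)] = 1 − 6×80 / (7×48)
  = 1 − 480/336 = 1 − 1.42857 ≈ -0.4286

-0.4286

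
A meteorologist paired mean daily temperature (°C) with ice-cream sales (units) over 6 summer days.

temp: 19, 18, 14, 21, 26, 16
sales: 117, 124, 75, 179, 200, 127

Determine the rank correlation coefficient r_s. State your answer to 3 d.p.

Rank temp: 4, 3, 1, 5, 6, 2
Rank sales: 2, 3, 1, 5, 6, 4
d = rank(temp) − rank(sales): 2, 0, 0, 0, 0, -2; Σd² = 8
ρ = 1 − 6Σd² / [n(n²−1)] = 1 − 6×8 / (6×35) = 1 − 48/210 ≈ 0.771

0.771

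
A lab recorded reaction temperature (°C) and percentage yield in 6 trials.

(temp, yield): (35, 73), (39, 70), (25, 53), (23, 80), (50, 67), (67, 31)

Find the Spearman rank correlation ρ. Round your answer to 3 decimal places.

-0.657

Rank temp: 3, 4, 2, 1, 5, 6
Rank yield: 5, 4, 2, 6, 3, 1
d = rank(temp) − rank(yield): -2, 0, 0, -5, 2, 5; Σd² = 58
ρ = 1 − 6Σd² / [n(n²−1)] = 1 − 6×58 / (6×35) = 1 − 348/210 ≈ -0.657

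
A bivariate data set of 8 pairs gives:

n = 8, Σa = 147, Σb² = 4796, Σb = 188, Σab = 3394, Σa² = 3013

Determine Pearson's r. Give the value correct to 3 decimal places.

-0.176

r = (nΣab − ΣaΣb) / √[(nΣa² − (Σa)²)(nΣb² − (Σb)²)]
Numerator: 8×3394 − 147×188 = -484
Denominator: √[(24104 − 21609)(38368 − 35344)] = √[2495 × 3024] = 2746.7945
r = -484 / 2746.7945 ≈ -0.176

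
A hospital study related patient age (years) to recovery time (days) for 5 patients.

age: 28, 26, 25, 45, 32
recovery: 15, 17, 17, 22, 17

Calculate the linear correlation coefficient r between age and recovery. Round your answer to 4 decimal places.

n = 5, Σx = 156, Σy = 88, Σx² = 5134, Σy² = 1576, Σxy = 2821
nΣxy − ΣxΣy = 14105 − 13728 = 377
nΣx² − (Σx)² = 25670 − 24336 = 1334; nΣy² − (Σy)² = 7880 − 7744 = 136
r = 377 / √(1334 × 136) = 377 / 425.9390 ≈ 0.8851

0.8851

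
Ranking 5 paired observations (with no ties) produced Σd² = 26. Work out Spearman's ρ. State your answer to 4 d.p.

ρ = 1 − 6Σd² / [n(n²−1)] = 1 − 6×26 / (5×24)
  = 1 − 156/120 = 1 − 1.30000 ≈ -0.3000

-0.3000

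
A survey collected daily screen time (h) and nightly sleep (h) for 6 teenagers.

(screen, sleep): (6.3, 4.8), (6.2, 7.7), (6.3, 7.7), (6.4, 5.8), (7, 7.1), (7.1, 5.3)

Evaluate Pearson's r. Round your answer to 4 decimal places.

n = 6, Σx = 39.3, Σy = 38.4, Σx² = 258.19, Σy² = 253.76, Σxy = 250.94
nΣxy − ΣxΣy = 1505.64 − 1509.12 = -3.48
nΣx² − (Σx)² = 1549.14 − 1544.49 = 4.65; nΣy² − (Σy)² = 1522.56 − 1474.56 = 48
r = -3.48 / √(4.65 × 48) = -3.48 / 14.9399 ≈ -0.2329

-0.2329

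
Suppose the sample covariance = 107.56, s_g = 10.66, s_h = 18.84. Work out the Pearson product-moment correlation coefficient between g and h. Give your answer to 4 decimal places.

r = Cov(g,h) / (s_g · s_h) = 107.56 / (10.66 × 18.84)
  = 107.56 / 200.8344 ≈ 0.5356

0.5356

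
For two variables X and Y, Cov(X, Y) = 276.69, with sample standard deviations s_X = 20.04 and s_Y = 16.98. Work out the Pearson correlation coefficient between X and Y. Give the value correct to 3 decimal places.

r = Cov(X,Y) / (s_X · s_Y) = 276.69 / (20.04 × 16.98)
  = 276.69 / 340.2792 ≈ 0.813

0.813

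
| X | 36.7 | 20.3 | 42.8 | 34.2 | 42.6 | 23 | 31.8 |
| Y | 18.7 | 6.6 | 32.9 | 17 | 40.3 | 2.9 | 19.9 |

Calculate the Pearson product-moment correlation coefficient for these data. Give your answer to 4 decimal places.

0.9306

n = 7, ΣX = 231.4, ΣY = 138.3, ΣX² = 8115.46, ΣY² = 3793.17, ΣXY = 5226.09
nΣXY − ΣXΣY = 36582.63 − 32002.62 = 4580.01
nΣX² − (ΣX)² = 56808.22 − 53545.96 = 3262.26; nΣY² − (ΣY)² = 26552.19 − 19126.89 = 7425.3
r = 4580.01 / √(3262.26 × 7425.3) = 4580.01 / 4921.7130 ≈ 0.9306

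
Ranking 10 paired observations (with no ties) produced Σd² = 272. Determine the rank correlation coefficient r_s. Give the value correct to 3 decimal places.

ρ = 1 − 6Σd² / [n(n²−1)] = 1 − 6×272 / (10×99)
  = 1 − 1632/990 = 1 − 1.6485 ≈ -0.648

-0.648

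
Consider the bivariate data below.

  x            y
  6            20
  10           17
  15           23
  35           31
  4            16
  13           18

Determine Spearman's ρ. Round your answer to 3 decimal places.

0.829

Rank x: 2, 3, 5, 6, 1, 4
Rank y: 4, 2, 5, 6, 1, 3
d = rank(x) − rank(y): -2, 1, 0, 0, 0, 1; Σd² = 6
ρ = 1 − 6Σd² / [n(n²−1)] = 1 − 6×6 / (6×35) = 1 − 36/210 ≈ 0.829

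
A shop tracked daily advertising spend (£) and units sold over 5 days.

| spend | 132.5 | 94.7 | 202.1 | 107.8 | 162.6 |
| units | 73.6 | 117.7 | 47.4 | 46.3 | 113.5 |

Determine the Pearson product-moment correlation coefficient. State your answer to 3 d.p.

n = 5, Σx = 699.7, Σy = 398.5, Σx² = 105428.35, Σy² = 36542.95, Σxy = 53923.97
nΣxy − ΣxΣy = 269619.85 − 278830.45 = -9210.6
nΣx² − (Σx)² = 527141.75 − 489580.09 = 37561.66; nΣy² − (Σy)² = 182714.75 − 158802.25 = 23912.5
r = -9210.6 / √(37561.66 × 23912.5) = -9210.6 / 29969.8715 ≈ -0.307

-0.307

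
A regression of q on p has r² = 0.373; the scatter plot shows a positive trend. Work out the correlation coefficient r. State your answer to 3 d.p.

|r| = √0.373 = 0.611
The association is positive, so r = 0.611.

0.611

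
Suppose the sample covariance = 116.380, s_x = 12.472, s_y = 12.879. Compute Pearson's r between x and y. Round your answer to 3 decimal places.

r = Cov(x,y) / (s_x · s_y) = 116.380 / (12.472 × 12.879)
  = 116.380 / 160.6269 ≈ 0.725

0.725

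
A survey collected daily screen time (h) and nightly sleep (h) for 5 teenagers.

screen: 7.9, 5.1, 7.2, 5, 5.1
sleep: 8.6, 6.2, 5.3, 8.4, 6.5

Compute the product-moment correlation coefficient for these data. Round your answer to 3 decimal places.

0.097

n = 5, Σx = 30.3, Σy = 35, Σx² = 191.27, Σy² = 253.3, Σxy = 212.87
nΣxy − ΣxΣy = 1064.35 − 1060.5 = 3.85
nΣx² − (Σx)² = 956.35 − 918.09 = 38.26; nΣy² − (Σy)² = 1266.5 − 1225 = 41.5
r = 3.85 / √(38.26 × 41.5) = 3.85 / 39.8471 ≈ 0.097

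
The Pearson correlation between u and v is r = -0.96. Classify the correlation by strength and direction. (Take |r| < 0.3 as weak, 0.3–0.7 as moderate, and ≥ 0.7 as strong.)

r = -0.96 < 0 so the relationship is negative.
|r| = 0.96, which falls in the strong range.

strong negative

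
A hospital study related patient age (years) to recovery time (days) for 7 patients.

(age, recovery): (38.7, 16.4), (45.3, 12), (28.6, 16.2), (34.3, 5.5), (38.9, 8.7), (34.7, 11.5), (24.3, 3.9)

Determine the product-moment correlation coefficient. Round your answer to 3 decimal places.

n = 7, Σx = 244.8, Σy = 74.2, Σx² = 8852.02, Σy² = 928.8, Σxy = 2662.5
nΣxy − ΣxΣy = 18637.5 − 18164.16 = 473.34
nΣx² − (Σx)² = 61964.14 − 59927.04 = 2037.1; nΣy² − (Σy)² = 6501.6 − 5505.64 = 995.96
r = 473.34 / √(2037.1 × 995.96) = 473.34 / 1424.3841 ≈ 0.332

0.332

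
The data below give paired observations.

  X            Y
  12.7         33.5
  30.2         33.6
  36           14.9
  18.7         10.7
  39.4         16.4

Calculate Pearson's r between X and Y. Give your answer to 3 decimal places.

n = 5, ΣX = 137, ΣY = 109.1, ΣX² = 4271.38, ΣY² = 2856.67, ΣXY = 2822.82
nΣXY − ΣXΣY = 14114.1 − 14946.7 = -832.6
nΣX² − (ΣX)² = 21356.9 − 18769 = 2587.9; nΣY² − (ΣY)² = 14283.35 − 11902.81 = 2380.54
r = -832.6 / √(2587.9 × 2380.54) = -832.6 / 2482.0555 ≈ -0.335

-0.335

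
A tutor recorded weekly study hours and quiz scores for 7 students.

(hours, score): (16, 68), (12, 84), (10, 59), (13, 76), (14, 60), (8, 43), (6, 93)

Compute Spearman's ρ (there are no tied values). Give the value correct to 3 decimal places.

Rank hours: 7, 4, 3, 5, 6, 2, 1
Rank score: 4, 6, 2, 5, 3, 1, 7
d = rank(hours) − rank(score): 3, -2, 1, 0, 3, 1, -6; Σd² = 60
ρ = 1 − 6Σd² / [n(n²−1)] = 1 − 6×60 / (7×48) = 1 − 360/336 ≈ -0.071

-0.071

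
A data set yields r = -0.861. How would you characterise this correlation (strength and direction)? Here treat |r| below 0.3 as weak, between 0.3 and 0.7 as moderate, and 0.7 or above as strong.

r = -0.861 < 0 so the relationship is negative.
|r| = 0.861, which falls in the strong range.

strong negative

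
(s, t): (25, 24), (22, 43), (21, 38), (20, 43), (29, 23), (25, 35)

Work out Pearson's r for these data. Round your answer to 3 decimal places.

-0.870

n = 6, Σs = 142, Σt = 206, Σs² = 3416, Σt² = 7472, Σst = 4746
nΣst − ΣsΣt = 28476 − 29252 = -776
nΣs² − (Σs)² = 20496 − 20164 = 332; nΣt² − (Σt)² = 44832 − 42436 = 2396
r = -776 / √(332 × 2396) = -776 / 891.8924 ≈ -0.870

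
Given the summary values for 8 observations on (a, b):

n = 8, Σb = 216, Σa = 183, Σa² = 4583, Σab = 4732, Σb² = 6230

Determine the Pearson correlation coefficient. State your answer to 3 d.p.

r = (nΣab − ΣaΣb) / √[(nΣa² − (Σa)²)(nΣb² − (Σb)²)]
Numerator: 8×4732 − 183×216 = -1672
Denominator: √[(36664 − 33489)(49840 − 46656)] = √[3175 × 3184] = 3179.4968
r = -1672 / 3179.4968 ≈ -0.526

-0.526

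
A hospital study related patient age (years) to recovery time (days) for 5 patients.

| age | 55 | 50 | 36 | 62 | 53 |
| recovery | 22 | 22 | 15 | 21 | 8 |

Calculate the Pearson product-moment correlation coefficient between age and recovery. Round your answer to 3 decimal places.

0.301

n = 5, Σx = 256, Σy = 88, Σx² = 13474, Σy² = 1698, Σxy = 4576
nΣxy − ΣxΣy = 22880 − 22528 = 352
nΣx² − (Σx)² = 67370 − 65536 = 1834; nΣy² − (Σy)² = 8490 − 7744 = 746
r = 352 / √(1834 × 746) = 352 / 1169.6854 ≈ 0.301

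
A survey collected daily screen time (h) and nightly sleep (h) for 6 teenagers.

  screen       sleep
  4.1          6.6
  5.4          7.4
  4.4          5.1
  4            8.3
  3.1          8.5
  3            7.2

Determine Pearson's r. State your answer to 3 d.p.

-0.325

n = 6, Σx = 24, Σy = 43.1, Σx² = 99.94, Σy² = 317.31, Σxy = 170.61
nΣxy − ΣxΣy = 1023.66 − 1034.4 = -10.74
nΣx² − (Σx)² = 599.64 − 576 = 23.64; nΣy² − (Σy)² = 1903.86 − 1857.61 = 46.25
r = -10.74 / √(23.64 × 46.25) = -10.74 / 33.0658 ≈ -0.325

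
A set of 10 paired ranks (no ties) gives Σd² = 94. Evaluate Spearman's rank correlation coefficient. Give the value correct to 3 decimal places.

ρ = 1 − 6Σd² / [n(n²−1)] = 1 − 6×94 / (10×99)
  = 1 − 564/990 = 1 − 0.5697 ≈ 0.430

0.430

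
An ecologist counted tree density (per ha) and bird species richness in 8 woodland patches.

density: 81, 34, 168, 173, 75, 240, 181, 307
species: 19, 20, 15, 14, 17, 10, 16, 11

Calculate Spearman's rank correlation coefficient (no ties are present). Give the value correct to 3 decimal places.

Rank density: 3, 1, 4, 5, 2, 7, 6, 8
Rank species: 7, 8, 4, 3, 6, 1, 5, 2
d = rank(density) − rank(species): -4, -7, 0, 2, -4, 6, 1, 6; Σd² = 158
ρ = 1 − 6Σd² / [n(n²−1)] = 1 − 6×158 / (8×63) = 1 − 948/504 ≈ -0.881

-0.881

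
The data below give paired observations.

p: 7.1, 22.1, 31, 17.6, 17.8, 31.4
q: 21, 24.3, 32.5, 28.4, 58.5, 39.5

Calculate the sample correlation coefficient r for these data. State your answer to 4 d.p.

n = 6, Σp = 127, Σq = 204.2, Σp² = 3112.38, Σq² = 7876.8, Σpq = 4475.07
nΣpq − ΣpΣq = 26850.42 − 25933.4 = 917.02
nΣp² − (Σp)² = 18674.28 − 16129 = 2545.28; nΣq² − (Σq)² = 47260.8 − 41697.64 = 5563.16
r = 917.02 / √(2545.28 × 5563.16) = 917.02 / 3762.9510 ≈ 0.2437

0.2437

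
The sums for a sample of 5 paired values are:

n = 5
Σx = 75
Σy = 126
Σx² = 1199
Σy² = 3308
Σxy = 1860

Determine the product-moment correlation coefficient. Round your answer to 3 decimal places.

r = (nΣxy − ΣxΣy) / √[(nΣx² − (Σx)²)(nΣy² − (Σy)²)]
Numerator: 5×1860 − 75×126 = -150
Denominator: √[(5995 − 5625)(16540 − 15876)] = √[370 × 664] = 495.6612
r = -150 / 495.6612 ≈ -0.303

-0.303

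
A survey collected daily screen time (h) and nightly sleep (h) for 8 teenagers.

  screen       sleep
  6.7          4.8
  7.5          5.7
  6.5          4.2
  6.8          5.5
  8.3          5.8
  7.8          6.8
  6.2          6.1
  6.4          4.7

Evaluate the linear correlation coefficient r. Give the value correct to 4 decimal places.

n = 8, Σx = 56.2, Σy = 43.6, Σx² = 398.76, Σy² = 242.6, Σxy = 308.69
nΣxy − ΣxΣy = 2469.52 − 2450.32 = 19.2
nΣx² − (Σx)² = 3190.08 − 3158.44 = 31.64; nΣy² − (Σy)² = 1940.8 − 1900.96 = 39.84
r = 19.2 / √(31.64 × 39.84) = 19.2 / 35.5041 ≈ 0.5408

0.5408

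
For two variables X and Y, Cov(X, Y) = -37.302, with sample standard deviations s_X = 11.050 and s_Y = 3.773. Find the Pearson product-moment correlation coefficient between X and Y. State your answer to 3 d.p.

-0.895

r = Cov(X,Y) / (s_X · s_Y) = -37.302 / (11.050 × 3.773)
  = -37.302 / 41.6917 ≈ -0.895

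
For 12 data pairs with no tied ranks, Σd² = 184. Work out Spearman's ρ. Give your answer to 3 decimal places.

0.357

ρ = 1 − 6Σd² / [n(n²−1)] = 1 − 6×184 / (12×143)
  = 1 − 1104/1716 = 1 − 0.6434 ≈ 0.357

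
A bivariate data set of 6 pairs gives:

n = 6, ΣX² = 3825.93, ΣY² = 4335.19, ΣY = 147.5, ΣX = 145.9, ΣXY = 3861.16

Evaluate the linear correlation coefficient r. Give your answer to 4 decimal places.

r = (nΣXY − ΣXΣY) / √[(nΣX² − (ΣX)²)(nΣY² − (ΣY)²)]
Numerator: 6×3861.16 − 145.9×147.5 = 1646.71
Denominator: √[(22955.58 − 21286.81)(26011.14 − 21756.25)] = √[1668.77 × 4254.89] = 2664.6637
r = 1646.71 / 2664.6637 ≈ 0.6180

0.6180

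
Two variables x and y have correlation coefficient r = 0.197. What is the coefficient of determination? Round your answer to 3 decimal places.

r² = (0.197)² = 0.039

0.039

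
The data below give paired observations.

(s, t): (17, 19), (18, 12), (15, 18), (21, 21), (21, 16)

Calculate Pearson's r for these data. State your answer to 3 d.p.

0.101

n = 5, Σs = 92, Σt = 86, Σs² = 1720, Σt² = 1526, Σst = 1586
nΣst − ΣsΣt = 7930 − 7912 = 18
nΣs² − (Σs)² = 8600 − 8464 = 136; nΣt² − (Σt)² = 7630 − 7396 = 234
r = 18 / √(136 × 234) = 18 / 178.3928 ≈ 0.101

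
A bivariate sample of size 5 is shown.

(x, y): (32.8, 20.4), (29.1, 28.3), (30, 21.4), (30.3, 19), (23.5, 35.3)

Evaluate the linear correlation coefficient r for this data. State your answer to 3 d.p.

-0.905

n = 5, Σx = 145.7, Σy = 124.4, Σx² = 4292.99, Σy² = 3282.1, Σxy = 3539.9
nΣxy − ΣxΣy = 17699.5 − 18125.08 = -425.58
nΣx² − (Σx)² = 21464.95 − 21228.49 = 236.46; nΣy² − (Σy)² = 16410.5 − 15475.36 = 935.14
r = -425.58 / √(236.46 × 935.14) = -425.58 / 470.2374 ≈ -0.905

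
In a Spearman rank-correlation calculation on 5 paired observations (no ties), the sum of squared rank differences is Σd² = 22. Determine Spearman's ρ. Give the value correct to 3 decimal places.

-0.100

ρ = 1 − 6Σd² / [n(n²−1)] = 1 − 6×22 / (5×24)
  = 1 − 132/120 = 1 − 1.1000 ≈ -0.100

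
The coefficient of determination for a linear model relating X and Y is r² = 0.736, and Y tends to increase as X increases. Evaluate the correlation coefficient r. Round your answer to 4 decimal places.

|r| = √0.736 = 0.8579
The association is positive, so r = 0.8579.

0.8579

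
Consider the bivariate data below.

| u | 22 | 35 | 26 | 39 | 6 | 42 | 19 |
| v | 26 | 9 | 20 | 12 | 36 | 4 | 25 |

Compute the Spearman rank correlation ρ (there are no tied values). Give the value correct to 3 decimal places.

-0.929

Rank u: 3, 5, 4, 6, 1, 7, 2
Rank v: 6, 2, 4, 3, 7, 1, 5
d = rank(u) − rank(v): -3, 3, 0, 3, -6, 6, -3; Σd² = 108
ρ = 1 − 6Σd² / [n(n²−1)] = 1 − 6×108 / (7×48) = 1 − 648/336 ≈ -0.929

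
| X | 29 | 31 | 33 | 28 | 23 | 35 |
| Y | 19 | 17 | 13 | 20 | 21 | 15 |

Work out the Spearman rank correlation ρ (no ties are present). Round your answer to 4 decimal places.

Rank X: 3, 4, 5, 2, 1, 6
Rank Y: 4, 3, 1, 5, 6, 2
d = rank(X) − rank(Y): -1, 1, 4, -3, -5, 4; Σd² = 68
ρ = 1 − 6Σd² / [n(n²−1)] = 1 − 6×68 / (6×35) = 1 − 408/210 ≈ -0.9429

-0.9429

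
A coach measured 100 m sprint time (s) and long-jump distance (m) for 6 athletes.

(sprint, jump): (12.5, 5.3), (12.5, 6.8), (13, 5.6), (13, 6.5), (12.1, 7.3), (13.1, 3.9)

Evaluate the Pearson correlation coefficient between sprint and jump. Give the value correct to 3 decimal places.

-0.662

n = 6, Σx = 76.2, Σy = 35.4, Σx² = 968.52, Σy² = 216.44, Σxy = 447.97
nΣxy − ΣxΣy = 2687.82 − 2697.48 = -9.66
nΣx² − (Σx)² = 5811.12 − 5806.44 = 4.68; nΣy² − (Σy)² = 1298.64 − 1253.16 = 45.48
r = -9.66 / √(4.68 × 45.48) = -9.66 / 14.5893 ≈ -0.662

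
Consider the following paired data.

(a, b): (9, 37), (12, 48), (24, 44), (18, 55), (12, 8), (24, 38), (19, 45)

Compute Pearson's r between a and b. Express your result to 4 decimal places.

0.3352

n = 7, Σa = 118, Σb = 275, Σa² = 2206, Σb² = 12167, Σab = 4818
nΣab − ΣaΣb = 33726 − 32450 = 1276
nΣa² − (Σa)² = 15442 − 13924 = 1518; nΣb² − (Σb)² = 85169 − 75625 = 9544
r = 1276 / √(1518 × 9544) = 1276 / 3806.2832 ≈ 0.3352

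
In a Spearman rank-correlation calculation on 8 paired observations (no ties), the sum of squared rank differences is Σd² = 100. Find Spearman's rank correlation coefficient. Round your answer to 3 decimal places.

ρ = 1 − 6Σd² / [n(n²−1)] = 1 − 6×100 / (8×63)
  = 1 − 600/504 = 1 − 1.1905 ≈ -0.190

-0.190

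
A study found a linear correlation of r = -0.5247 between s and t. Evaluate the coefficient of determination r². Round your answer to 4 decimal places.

r² = (-0.5247)² = 0.2753

0.2753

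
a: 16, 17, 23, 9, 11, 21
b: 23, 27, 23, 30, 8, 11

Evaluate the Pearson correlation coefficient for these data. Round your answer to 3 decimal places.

n = 6, Σa = 97, Σb = 122, Σa² = 1717, Σb² = 2872, Σab = 1945
nΣab − ΣaΣb = 11670 − 11834 = -164
nΣa² − (Σa)² = 10302 − 9409 = 893; nΣb² − (Σb)² = 17232 − 14884 = 2348
r = -164 / √(893 × 2348) = -164 / 1448.0207 ≈ -0.113

-0.113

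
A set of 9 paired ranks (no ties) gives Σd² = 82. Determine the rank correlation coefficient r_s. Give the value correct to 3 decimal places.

ρ = 1 − 6Σd² / [n(n²−1)] = 1 − 6×82 / (9×80)
  = 1 − 492/720 = 1 − 0.6833 ≈ 0.317

0.317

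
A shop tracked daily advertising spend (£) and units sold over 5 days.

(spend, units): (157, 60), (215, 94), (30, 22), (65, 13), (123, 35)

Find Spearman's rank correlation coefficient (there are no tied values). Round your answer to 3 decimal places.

Rank spend: 4, 5, 1, 2, 3
Rank units: 4, 5, 2, 1, 3
d = rank(spend) − rank(units): 0, 0, -1, 1, 0; Σd² = 2
ρ = 1 − 6Σd² / [n(n²−1)] = 1 − 6×2 / (5×24) = 1 − 12/120 ≈ 0.900

0.900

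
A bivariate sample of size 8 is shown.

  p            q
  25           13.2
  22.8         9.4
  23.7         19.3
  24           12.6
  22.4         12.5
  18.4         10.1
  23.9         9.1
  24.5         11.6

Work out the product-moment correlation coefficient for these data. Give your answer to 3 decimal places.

n = 8, Σp = 184.7, Σq = 97.8, Σp² = 4294.31, Σq² = 1269.48, Σpq = 2271.66
nΣpq − ΣpΣq = 18173.28 − 18063.66 = 109.62
nΣp² − (Σp)² = 34354.48 − 34114.09 = 240.39; nΣq² − (Σq)² = 10155.84 − 9564.84 = 591
r = 109.62 / √(240.39 × 591) = 109.62 / 376.9224 ≈ 0.291

0.291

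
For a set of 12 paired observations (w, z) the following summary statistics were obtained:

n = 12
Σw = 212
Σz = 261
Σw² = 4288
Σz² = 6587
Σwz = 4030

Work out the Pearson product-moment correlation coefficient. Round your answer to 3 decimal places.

-0.827

r = (nΣwz − ΣwΣz) / √[(nΣw² − (Σw)²)(nΣz² − (Σz)²)]
Numerator: 12×4030 − 212×261 = -6972
Denominator: √[(51456 − 44944)(79044 − 68121)] = √[6512 × 10923] = 8433.8945
r = -6972 / 8433.8945 ≈ -0.827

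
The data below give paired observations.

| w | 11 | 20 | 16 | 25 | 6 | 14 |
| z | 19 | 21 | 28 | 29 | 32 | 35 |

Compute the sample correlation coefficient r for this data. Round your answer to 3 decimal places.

-0.148

n = 6, Σw = 92, Σz = 164, Σw² = 1634, Σz² = 4676, Σwz = 2484
nΣwz − ΣwΣz = 14904 − 15088 = -184
nΣw² − (Σw)² = 9804 − 8464 = 1340; nΣz² − (Σz)² = 28056 − 26896 = 1160
r = -184 / √(1340 × 1160) = -184 / 1246.7558 ≈ -0.148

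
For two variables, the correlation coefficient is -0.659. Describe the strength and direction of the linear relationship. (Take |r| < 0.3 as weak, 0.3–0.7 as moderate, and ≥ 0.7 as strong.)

moderate negative

r = -0.659 < 0 so the relationship is negative.
|r| = 0.659, which falls in the moderate range.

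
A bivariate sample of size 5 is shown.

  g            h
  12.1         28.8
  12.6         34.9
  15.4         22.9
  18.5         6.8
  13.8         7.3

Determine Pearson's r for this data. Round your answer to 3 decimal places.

n = 5, Σg = 72.4, Σh = 100.7, Σg² = 1075.02, Σh² = 2671.39, Σgh = 1367.42
nΣgh − ΣgΣh = 6837.1 − 7290.68 = -453.58
nΣg² − (Σg)² = 5375.1 − 5241.76 = 133.34; nΣh² − (Σh)² = 13356.95 − 10140.49 = 3216.46
r = -453.58 / √(133.34 × 3216.46) = -453.58 / 654.8914 ≈ -0.693

-0.693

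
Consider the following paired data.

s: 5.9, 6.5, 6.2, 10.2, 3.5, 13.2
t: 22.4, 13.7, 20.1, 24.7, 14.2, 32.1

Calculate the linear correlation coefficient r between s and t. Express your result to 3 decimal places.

0.883

n = 6, Σs = 45.5, Σt = 127.2, Σs² = 406.03, Σt² = 2935.6, Σst = 1071.19
nΣst − ΣsΣt = 6427.14 − 5787.6 = 639.54
nΣs² − (Σs)² = 2436.18 − 2070.25 = 365.93; nΣt² − (Σt)² = 17613.6 − 16179.84 = 1433.76
r = 639.54 / √(365.93 × 1433.76) = 639.54 / 724.3313 ≈ 0.883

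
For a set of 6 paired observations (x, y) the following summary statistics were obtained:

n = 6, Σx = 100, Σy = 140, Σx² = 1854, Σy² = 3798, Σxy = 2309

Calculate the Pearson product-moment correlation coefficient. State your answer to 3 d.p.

-0.077

r = (nΣxy − ΣxΣy) / √[(nΣx² − (Σx)²)(nΣy² − (Σy)²)]
Numerator: 6×2309 − 100×140 = -146
Denominator: √[(11124 − 10000)(22788 − 19600)] = √[1124 × 3188] = 1892.9638
r = -146 / 1892.9638 ≈ -0.077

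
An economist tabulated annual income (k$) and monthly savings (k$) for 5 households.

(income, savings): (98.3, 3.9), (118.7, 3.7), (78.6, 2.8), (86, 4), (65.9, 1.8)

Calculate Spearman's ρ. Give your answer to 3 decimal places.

Rank income: 4, 5, 2, 3, 1
Rank savings: 4, 3, 2, 5, 1
d = rank(income) − rank(savings): 0, 2, 0, -2, 0; Σd² = 8
ρ = 1 − 6Σd² / [n(n²−1)] = 1 − 6×8 / (5×24) = 1 − 48/120 ≈ 0.600

0.600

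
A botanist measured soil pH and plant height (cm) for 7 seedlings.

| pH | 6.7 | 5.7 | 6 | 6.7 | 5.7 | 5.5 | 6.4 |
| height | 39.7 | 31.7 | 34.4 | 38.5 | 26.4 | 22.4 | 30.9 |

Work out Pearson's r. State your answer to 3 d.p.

0.861

n = 7, Σx = 42.7, Σy = 224, Σx² = 261.97, Σy² = 7400.12, Σxy = 1382.47
nΣxy − ΣxΣy = 9677.29 − 9564.8 = 112.49
nΣx² − (Σx)² = 1833.79 − 1823.29 = 10.5; nΣy² − (Σy)² = 51800.84 − 50176 = 1624.84
r = 112.49 / √(10.5 × 1624.84) = 112.49 / 130.6171 ≈ 0.861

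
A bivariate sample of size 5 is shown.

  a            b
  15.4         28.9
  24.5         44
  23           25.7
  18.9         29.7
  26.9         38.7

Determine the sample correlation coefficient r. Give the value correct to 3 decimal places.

0.613

n = 5, Σa = 108.7, Σb = 167, Σa² = 2447.23, Σb² = 5811.48, Σab = 3716.52
nΣab − ΣaΣb = 18582.6 − 18152.9 = 429.7
nΣa² − (Σa)² = 12236.15 − 11815.69 = 420.46; nΣb² − (Σb)² = 29057.4 − 27889 = 1168.4
r = 429.7 / √(420.46 × 1168.4) = 429.7 / 700.9033 ≈ 0.613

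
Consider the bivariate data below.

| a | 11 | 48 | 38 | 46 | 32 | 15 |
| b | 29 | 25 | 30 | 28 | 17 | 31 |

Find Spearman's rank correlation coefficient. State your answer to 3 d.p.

Rank a: 1, 6, 4, 5, 3, 2
Rank b: 4, 2, 5, 3, 1, 6
d = rank(a) − rank(b): -3, 4, -1, 2, 2, -4; Σd² = 50
ρ = 1 − 6Σd² / [n(n²−1)] = 1 − 6×50 / (6×35) = 1 − 300/210 ≈ -0.429

-0.429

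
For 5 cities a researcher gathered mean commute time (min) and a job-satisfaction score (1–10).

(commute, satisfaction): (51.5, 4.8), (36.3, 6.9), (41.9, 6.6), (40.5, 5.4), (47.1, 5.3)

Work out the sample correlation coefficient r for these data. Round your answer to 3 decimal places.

n = 5, Σx = 217.3, Σy = 29, Σx² = 9584.21, Σy² = 171.46, Σxy = 1242.54
nΣxy − ΣxΣy = 6212.7 − 6301.7 = -89
nΣx² − (Σx)² = 47921.05 − 47219.29 = 701.76; nΣy² − (Σy)² = 857.3 − 841 = 16.3
r = -89 / √(701.76 × 16.3) = -89 / 106.9518 ≈ -0.832

-0.832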